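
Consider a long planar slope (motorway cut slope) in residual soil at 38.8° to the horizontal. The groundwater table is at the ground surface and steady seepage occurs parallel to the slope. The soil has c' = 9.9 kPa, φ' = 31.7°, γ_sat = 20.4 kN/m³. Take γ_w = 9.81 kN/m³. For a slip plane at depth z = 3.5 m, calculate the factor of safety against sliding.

With seepage parallel to the slope and the water table at the surface, the effective normal stress on the slip plane uses the buoyant unit weight γ' = γ_sat − γ_w while the driving shear stress uses γ_sat:
FS = [c' + γ' z cos²β tanφ'] / [γ_sat z sinβ cosβ]
γ' = 20.4 − 9.81 = 10.59 kN/m³
Numerator = 9.9 + 10.59·3.5·cos²38.8°·tan31.7° = 9.9 + 10.59·3.5·0.6074·0.6176 = 23.804 kPa
Denominator = 20.4·3.5·sin38.8°·cos38.8° = 20.4·3.5·0.6266·0.7793 = 34.867 kPa
FS = 23.804 / 34.867 = 0.683

FS = 0.68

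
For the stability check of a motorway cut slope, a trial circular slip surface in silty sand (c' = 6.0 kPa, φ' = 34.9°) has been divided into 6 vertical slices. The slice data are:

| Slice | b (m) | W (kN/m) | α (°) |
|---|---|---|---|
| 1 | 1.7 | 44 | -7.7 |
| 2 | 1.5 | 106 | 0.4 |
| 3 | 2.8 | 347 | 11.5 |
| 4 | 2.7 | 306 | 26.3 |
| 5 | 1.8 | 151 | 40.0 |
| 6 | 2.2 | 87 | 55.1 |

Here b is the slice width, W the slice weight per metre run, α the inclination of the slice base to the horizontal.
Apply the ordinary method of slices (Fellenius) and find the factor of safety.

Ordinary method of slices: FS = Σ[c'·Δl_i + (W_i cosα_i)·tanφ'] / Σ W_i sinα_i, with Δl_i = b_i / cosα_i.
Slice 1: Δl = 1.7/cos(-7.7°) = 1.715 m; N'_1 = 44·cos(-7.7°) = 43.6; c'Δl = 10.29; W sinα = -5.9
Slice 2: Δl = 1.5/cos0.4° = 1.500 m; N'_2 = 106·cos0.4° = 106.0; c'Δl = 9.00; W sinα = 0.7
Slice 3: Δl = 2.8/cos11.5° = 2.857 m; N'_3 = 347·cos11.5° = 340.0; c'Δl = 17.14; W sinα = 69.2
Slice 4: Δl = 2.7/cos26.3° = 3.012 m; N'_4 = 306·cos26.3° = 274.3; c'Δl = 18.07; W sinα = 135.6
Slice 5: Δl = 1.8/cos40.0° = 2.350 m; N'_5 = 151·cos40.0° = 115.7; c'Δl = 14.10; W sinα = 97.1
Slice 6: Δl = 2.2/cos55.1° = 3.845 m; N'_6 = 87·cos55.1° = 49.8; c'Δl = 23.07; W sinα = 71.4
Σc'Δl = 91.7 kN/m; ΣN' = 929.4 kN/m; ΣW sinα = 368.0 kN/m
Resisting = 91.7 + 929.4·tan34.9° = 91.7 + 648.4 = 740.0 kN/m
FS = 740.0 / 368.0 = 2.011

FS = 2.01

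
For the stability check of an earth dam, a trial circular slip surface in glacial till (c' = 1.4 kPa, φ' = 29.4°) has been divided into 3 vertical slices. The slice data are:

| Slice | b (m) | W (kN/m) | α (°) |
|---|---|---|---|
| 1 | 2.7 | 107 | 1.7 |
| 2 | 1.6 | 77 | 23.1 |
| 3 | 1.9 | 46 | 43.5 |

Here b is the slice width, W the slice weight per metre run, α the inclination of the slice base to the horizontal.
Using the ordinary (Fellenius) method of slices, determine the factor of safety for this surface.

Ordinary method of slices: FS = Σ[c'·Δl_i + (W_i cosα_i)·tanφ'] / Σ W_i sinα_i, with Δl_i = b_i / cosα_i.
Slice 1: Δl = 2.7/cos1.7° = 2.701 m; N'_1 = 107·cos1.7° = 107.0; c'Δl = 3.78; W sinα = 3.2
Slice 2: Δl = 1.6/cos23.1° = 1.739 m; N'_2 = 77·cos23.1° = 70.8; c'Δl = 2.44; W sinα = 30.2
Slice 3: Δl = 1.9/cos43.5° = 2.619 m; N'_3 = 46·cos43.5° = 33.4; c'Δl = 3.67; W sinα = 31.7
Σc'Δl = 9.9 kN/m; ΣN' = 211.1 kN/m; ΣW sinα = 65.0 kN/m
Resisting = 9.9 + 211.1·tan29.4° = 9.9 + 119.0 = 128.9 kN/m
FS = 128.9 / 65.0 = 1.981

FS = 1.98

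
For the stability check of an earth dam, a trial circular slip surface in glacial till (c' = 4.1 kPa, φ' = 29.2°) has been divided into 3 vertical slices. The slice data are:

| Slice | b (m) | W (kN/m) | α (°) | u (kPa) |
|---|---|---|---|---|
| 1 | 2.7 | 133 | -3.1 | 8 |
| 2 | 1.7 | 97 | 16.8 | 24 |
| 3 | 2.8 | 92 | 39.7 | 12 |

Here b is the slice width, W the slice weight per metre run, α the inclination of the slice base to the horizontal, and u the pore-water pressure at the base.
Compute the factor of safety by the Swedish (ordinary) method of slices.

Ordinary method of slices: FS = Σ[c'·Δl_i + (W_i cosα_i − u_i·Δl_i)·tanφ'] / Σ W_i sinα_i, with Δl_i = b_i / cosα_i.
Slice 1: Δl = 2.7/cos(-3.1°) = 2.704 m; N'_1 = 133·cos(-3.1°) − 8·2.704 = 111.2; c'Δl = 11.09; W sinα = -7.2
Slice 2: Δl = 1.7/cos16.8° = 1.776 m; N'_2 = 97·cos16.8° − 24·1.776 = 50.2; c'Δl = 7.28; W sinα = 28.0
Slice 3: Δl = 2.8/cos39.7° = 3.639 m; N'_3 = 92·cos39.7° − 12·3.639 = 27.1; c'Δl = 14.92; W sinα = 58.8
Σc'Δl = 33.3 kN/m; ΣN' = 188.5 kN/m; ΣW sinα = 79.6 kN/m
Resisting = 33.3 + 188.5·tan29.2° = 33.3 + 105.4 = 138.7 kN/m
FS = 138.7 / 79.6 = 1.742

FS = 1.74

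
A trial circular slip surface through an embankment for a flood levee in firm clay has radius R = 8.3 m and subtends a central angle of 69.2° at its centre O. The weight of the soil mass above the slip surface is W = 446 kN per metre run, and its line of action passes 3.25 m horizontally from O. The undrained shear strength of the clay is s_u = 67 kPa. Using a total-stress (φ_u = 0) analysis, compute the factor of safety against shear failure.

FS = 3.85

Taking moments about the centre O, the resisting moment is provided by the undrained shear strength acting along the arc:
Arc length L_a = R·θ = 8.3·(69.2°·π/180) = 8.3·1.2078 = 10.02 m
M_R = s_u·L_a·R = 67·10.02·8.3 = 5574.6 kN·m/m
M_D = W·d = 446·3.25 = 1449.5 kN·m/m
FS = M_R / M_D = 5574.6 / 1449.5 = 3.846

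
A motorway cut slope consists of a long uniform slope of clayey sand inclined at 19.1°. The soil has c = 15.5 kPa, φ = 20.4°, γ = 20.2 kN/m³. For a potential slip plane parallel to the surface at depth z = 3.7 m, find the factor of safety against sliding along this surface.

FS = 1.74

For an infinite slope with a slip plane parallel to the surface (no pore pressure): FS = [c + γz cos²β tanφ] / [γz sinβ cosβ].
γz = 20.2·3.7 = 74.74 kN/m²
Numerator = 15.5 + 74.74·cos²19.1°·tan20.4° = 15.5 + 74.74·0.8929·0.3719 = 40.319 kPa
Denominator = 74.74·sin19.1°·cos19.1° = 74.74·0.3272·0.9449 = 23.110 kPa
FS = 40.319 / 23.110 = 1.745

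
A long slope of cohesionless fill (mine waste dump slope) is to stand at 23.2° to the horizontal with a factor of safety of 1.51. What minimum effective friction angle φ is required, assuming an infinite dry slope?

φ = 32.9°

FS = tanφ/tanβ ⇒ tanφ = FS · tanβ = 1.51 · tan23.2° = 0.6472
φ = arctan(0.6472) = 32.91°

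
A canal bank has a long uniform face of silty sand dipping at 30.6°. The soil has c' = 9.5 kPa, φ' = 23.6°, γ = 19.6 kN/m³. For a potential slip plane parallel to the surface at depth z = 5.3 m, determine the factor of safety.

FS = 0.95

For an infinite slope with a slip plane parallel to the surface (no pore pressure): FS = [c' + γz cos²β tanφ'] / [γz sinβ cosβ].
γz = 19.6·5.3 = 103.88 kN/m²
Numerator = 9.5 + 103.88·cos²30.6°·tan23.6° = 9.5 + 103.88·0.7409·0.4369 = 43.124 kPa
Denominator = 103.88·sin30.6°·cos30.6° = 103.88·0.5090·0.8607 = 45.515 kPa
FS = 43.124 / 45.515 = 0.947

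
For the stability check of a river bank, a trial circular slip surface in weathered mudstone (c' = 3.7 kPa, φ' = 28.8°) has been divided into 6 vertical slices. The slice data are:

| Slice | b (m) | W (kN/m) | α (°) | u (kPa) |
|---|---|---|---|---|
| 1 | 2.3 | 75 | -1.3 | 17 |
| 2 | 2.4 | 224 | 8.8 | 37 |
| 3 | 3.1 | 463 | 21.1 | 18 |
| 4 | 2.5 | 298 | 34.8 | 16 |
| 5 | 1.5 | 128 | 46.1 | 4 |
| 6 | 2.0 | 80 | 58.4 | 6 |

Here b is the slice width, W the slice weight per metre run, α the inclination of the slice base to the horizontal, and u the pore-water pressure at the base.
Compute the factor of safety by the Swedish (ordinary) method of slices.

FS = 0.99

Ordinary method of slices: FS = Σ[c'·Δl_i + (W_i cosα_i − u_i·Δl_i)·tanφ'] / Σ W_i sinα_i, with Δl_i = b_i / cosα_i.
Slice 1: Δl = 2.3/cos(-1.3°) = 2.301 m; N'_1 = 75·cos(-1.3°) − 17·2.301 = 35.9; c'Δl = 8.51; W sinα = -1.7
Slice 2: Δl = 2.4/cos8.8° = 2.429 m; N'_2 = 224·cos8.8° − 37·2.429 = 131.5; c'Δl = 8.99; W sinα = 34.3
Slice 3: Δl = 3.1/cos21.1° = 3.323 m; N'_3 = 463·cos21.1° − 18·3.323 = 372.1; c'Δl = 12.29; W sinα = 166.7
Slice 4: Δl = 2.5/cos34.8° = 3.045 m; N'_4 = 298·cos34.8° − 16·3.045 = 196.0; c'Δl = 11.26; W sinα = 170.1
Slice 5: Δl = 1.5/cos46.1° = 2.163 m; N'_5 = 128·cos46.1° − 4·2.163 = 80.1; c'Δl = 8.00; W sinα = 92.2
Slice 6: Δl = 2.0/cos58.4° = 3.817 m; N'_6 = 80·cos58.4° − 6·3.817 = 19.0; c'Δl = 14.12; W sinα = 68.1
Σc'Δl = 63.2 kN/m; ΣN' = 834.6 kN/m; ΣW sinα = 529.7 kN/m
Resisting = 63.2 + 834.6·tan28.8° = 63.2 + 458.8 = 522.0 kN/m
FS = 522.0 / 529.7 = 0.986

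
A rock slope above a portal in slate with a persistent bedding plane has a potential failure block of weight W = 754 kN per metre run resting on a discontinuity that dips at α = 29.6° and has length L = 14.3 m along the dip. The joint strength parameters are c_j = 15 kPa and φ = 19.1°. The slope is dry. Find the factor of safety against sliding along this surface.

FS = 1.19

Resolving the block weight along and normal to the plane and applying the Mohr–Coulomb strength on the joint:
N' = W cosα = 754·cos29.6° = 655.6 kN/m
Driving force T = W sinα = 754·sin29.6° = 372.4 kN/m
Resisting force R = c_j·L + N'·tanφ = 15·14.3 + 655.6·tan19.1° = 214.5 + 227.0 = 441.5 kN/m
FS = R / T = 441.5 / 372.4 = 1.186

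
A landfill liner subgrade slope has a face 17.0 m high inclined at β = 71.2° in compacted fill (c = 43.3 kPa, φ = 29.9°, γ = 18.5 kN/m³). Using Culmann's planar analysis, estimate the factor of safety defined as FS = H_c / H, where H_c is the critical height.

H_c = (4c/γ) · sinβ cosφ / [1 − cos(β − φ)]
    = (4·43.3/18.5) · sin71.2°·cos29.9° / [1 − cos41.3°]
    = 9.362 · 0.8206 / 0.2487 = 30.89 m
FS = H_c / H = 30.89 / 17.0 = 1.817

FS = 1.82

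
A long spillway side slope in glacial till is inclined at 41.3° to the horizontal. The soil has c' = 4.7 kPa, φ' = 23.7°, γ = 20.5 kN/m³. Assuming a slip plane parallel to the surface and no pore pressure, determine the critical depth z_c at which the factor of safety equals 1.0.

Setting FS = 1.00 in FS = [c' + γz cos²β tanφ'] / [γz sinβ cosβ] and solving for z:
z = c' / [γ cosβ (FS·sinβ − cosβ·tanφ')]
  = 4.7 / [20.5·cos41.3°·(1.00·sin41.3° − cos41.3°·tan23.7°)]
  = 4.7 / [20.5·0.7513·(1.00·0.6600 − 0.7513·0.4390)]
  = 4.7 / 5.0857 = 0.924 m

z_c = 0.92 m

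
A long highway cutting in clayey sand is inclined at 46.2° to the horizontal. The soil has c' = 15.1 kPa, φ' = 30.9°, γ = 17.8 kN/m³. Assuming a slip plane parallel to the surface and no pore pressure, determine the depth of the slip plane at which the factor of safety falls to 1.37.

Setting FS = 1.37 in FS = [c' + γz cos²β tanφ'] / [γz sinβ cosβ] and solving for z:
z = c' / [γ cosβ (FS·sinβ − cosβ·tanφ')]
  = 15.1 / [17.8·cos46.2°·(1.37·sin46.2° − cos46.2°·tan30.9°)]
  = 15.1 / [17.8·0.6921·(1.37·0.7218 − 0.6921·0.5985)]
  = 15.1 / 7.0788 = 2.133 m

z = 2.13 m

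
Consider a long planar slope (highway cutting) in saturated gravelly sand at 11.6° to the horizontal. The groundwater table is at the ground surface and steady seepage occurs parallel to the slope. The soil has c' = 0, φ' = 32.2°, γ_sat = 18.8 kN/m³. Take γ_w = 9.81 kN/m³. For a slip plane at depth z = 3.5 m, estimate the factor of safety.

With seepage parallel to the slope and the water table at the surface, the effective normal stress on the slip plane uses the buoyant unit weight γ' = γ_sat − γ_w while the driving shear stress uses γ_sat:
FS = [c' + γ' z cos²β tanφ'] / [γ_sat z sinβ cosβ]
(For c' = 0 this reduces to FS = (γ'/γ_sat)·tanφ'/tanβ.)
γ' = 18.8 − 9.81 = 8.99 kN/m³
Numerator = 0.0 + 8.99·3.5·cos²11.6°·tan32.2° = 0.0 + 8.99·3.5·0.9596·0.6297 = 19.013 kPa
Denominator = 18.8·3.5·sin11.6°·cos11.6° = 18.8·3.5·0.2011·0.9796 = 12.961 kPa
FS = 19.013 / 12.961 = 1.467

FS = 1.47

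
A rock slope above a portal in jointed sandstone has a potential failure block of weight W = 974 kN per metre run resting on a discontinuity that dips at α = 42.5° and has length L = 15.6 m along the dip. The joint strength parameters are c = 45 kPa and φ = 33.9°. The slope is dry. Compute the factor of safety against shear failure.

Resolving the block weight along and normal to the plane and applying the Mohr–Coulomb strength on the joint:
N' = W cosα = 974·cos42.5° = 718.1 kN/m
Driving force T = W sinα = 974·sin42.5° = 658.0 kN/m
Resisting force R = c·L + N'·tanφ = 45·15.6 + 718.1·tan33.9° = 702.0 + 482.5 = 1184.5 kN/m
FS = R / T = 1184.5 / 658.0 = 1.800

FS = 1.80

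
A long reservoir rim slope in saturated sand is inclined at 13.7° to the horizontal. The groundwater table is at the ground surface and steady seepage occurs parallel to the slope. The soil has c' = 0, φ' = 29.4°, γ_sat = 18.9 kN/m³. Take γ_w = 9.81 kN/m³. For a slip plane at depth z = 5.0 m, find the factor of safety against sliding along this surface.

With seepage parallel to the slope and the water table at the surface, the effective normal stress on the slip plane uses the buoyant unit weight γ' = γ_sat − γ_w while the driving shear stress uses γ_sat:
FS = [c' + γ' z cos²β tanφ'] / [γ_sat z sinβ cosβ]
(For c' = 0 this reduces to FS = (γ'/γ_sat)·tanφ'/tanβ.)
γ' = 18.9 − 9.81 = 9.09 kN/m³
Numerator = 0.0 + 9.09·5.0·cos²13.7°·tan29.4° = 0.0 + 9.09·5.0·0.9439·0.5635 = 24.173 kPa
Denominator = 18.9·5.0·sin13.7°·cos13.7° = 18.9·5.0·0.2368·0.9715 = 21.744 kPa
FS = 24.173 / 21.744 = 1.112

FS = 1.11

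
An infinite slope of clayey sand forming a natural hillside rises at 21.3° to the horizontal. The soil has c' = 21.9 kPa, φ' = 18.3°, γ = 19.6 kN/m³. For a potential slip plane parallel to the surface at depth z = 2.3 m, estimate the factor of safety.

FS = 2.28

For an infinite slope with a slip plane parallel to the surface (no pore pressure): FS = [c' + γz cos²β tanφ'] / [γz sinβ cosβ].
γz = 19.6·2.3 = 45.08 kN/m²
Numerator = 21.9 + 45.08·cos²21.3°·tan18.3° = 21.9 + 45.08·0.8680·0.3307 = 34.842 kPa
Denominator = 45.08·sin21.3°·cos21.3° = 45.08·0.3633·0.9317 = 15.257 kPa
FS = 34.842 / 15.257 = 2.284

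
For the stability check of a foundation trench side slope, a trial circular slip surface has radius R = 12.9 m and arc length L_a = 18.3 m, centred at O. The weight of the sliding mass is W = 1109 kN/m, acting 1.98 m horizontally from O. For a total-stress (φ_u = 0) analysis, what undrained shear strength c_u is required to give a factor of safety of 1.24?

c_u = 11.5 kPa

FS = c_u·L_a·R / (W·d), so c_u = FS·W·d / (L_a·R).
c_u = 1.24·1109·1.98 / (18.30·12.9) = 2722.8 / 236.07 = 11.53 kPa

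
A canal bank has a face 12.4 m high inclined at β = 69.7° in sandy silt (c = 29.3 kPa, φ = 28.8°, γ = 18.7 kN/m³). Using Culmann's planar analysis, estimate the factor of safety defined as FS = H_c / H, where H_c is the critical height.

FS = 1.70

H_c = (4c/γ) · sinβ cosφ / [1 − cos(β − φ)]
    = (4·29.3/18.7) · sin69.7°·cos28.8° / [1 − cos40.9°]
    = 6.267 · 0.8219 / 0.2441 = 21.10 m
FS = H_c / H = 21.10 / 12.4 = 1.701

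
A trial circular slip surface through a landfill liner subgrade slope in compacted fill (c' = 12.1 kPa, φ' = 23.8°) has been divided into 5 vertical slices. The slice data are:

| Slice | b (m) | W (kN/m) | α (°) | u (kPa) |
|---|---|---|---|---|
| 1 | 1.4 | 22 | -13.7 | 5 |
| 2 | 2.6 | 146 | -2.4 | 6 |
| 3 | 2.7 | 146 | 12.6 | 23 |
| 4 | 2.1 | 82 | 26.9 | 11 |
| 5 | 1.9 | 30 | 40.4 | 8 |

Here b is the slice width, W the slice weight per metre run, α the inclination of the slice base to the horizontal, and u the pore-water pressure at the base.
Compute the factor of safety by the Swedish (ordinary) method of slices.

Ordinary method of slices: FS = Σ[c'·Δl_i + (W_i cosα_i − u_i·Δl_i)·tanφ'] / Σ W_i sinα_i, with Δl_i = b_i / cosα_i.
Slice 1: Δl = 1.4/cos(-13.7°) = 1.441 m; N'_1 = 22·cos(-13.7°) − 5·1.441 = 14.2; c'Δl = 17.44; W sinα = -5.2
Slice 2: Δl = 2.6/cos(-2.4°) = 2.602 m; N'_2 = 146·cos(-2.4°) − 6·2.602 = 130.3; c'Δl = 31.49; W sinα = -6.1
Slice 3: Δl = 2.7/cos12.6° = 2.767 m; N'_3 = 146·cos12.6° − 23·2.767 = 78.9; c'Δl = 33.48; W sinα = 31.8
Slice 4: Δl = 2.1/cos26.9° = 2.355 m; N'_4 = 82·cos26.9° − 11·2.355 = 47.2; c'Δl = 28.49; W sinα = 37.1
Slice 5: Δl = 1.9/cos40.4° = 2.495 m; N'_5 = 30·cos40.4° − 8·2.495 = 2.9; c'Δl = 30.19; W sinα = 19.4
Σc'Δl = 141.1 kN/m; ΣN' = 273.4 kN/m; ΣW sinα = 77.1 kN/m
Resisting = 141.1 + 273.4·tan23.8° = 141.1 + 120.6 = 261.7 kN/m
FS = 261.7 / 77.1 = 3.395

FS = 3.40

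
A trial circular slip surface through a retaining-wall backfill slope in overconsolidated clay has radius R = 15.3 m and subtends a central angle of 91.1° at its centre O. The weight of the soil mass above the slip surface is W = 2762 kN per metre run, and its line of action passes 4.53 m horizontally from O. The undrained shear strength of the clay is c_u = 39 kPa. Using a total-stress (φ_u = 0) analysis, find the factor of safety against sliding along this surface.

FS = 1.16

Taking moments about the centre O, the resisting moment is provided by the undrained shear strength acting along the arc:
Arc length L_a = R·θ = 15.3·(91.1°·π/180) = 15.3·1.5900 = 24.33 m
M_R = c_u·L_a·R = 39·24.33·15.3 = 14515.9 kN·m/m
M_D = W·d = 2762·4.53 = 12511.9 kN·m/m
FS = M_R / M_D = 14515.9 / 12511.9 = 1.160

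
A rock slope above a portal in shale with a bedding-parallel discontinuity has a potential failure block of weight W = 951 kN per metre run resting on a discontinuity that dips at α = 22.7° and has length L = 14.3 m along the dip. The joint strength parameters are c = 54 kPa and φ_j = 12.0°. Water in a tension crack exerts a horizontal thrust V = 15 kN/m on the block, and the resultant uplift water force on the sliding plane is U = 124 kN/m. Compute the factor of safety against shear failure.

FS = 2.44

Resolving the block weight along and normal to the plane and applying the Mohr–Coulomb strength on the joint:
N' = W cosα − U − V sinα = 951·cos22.7° − 124 − 15·sin22.7° = 747.5 kN/m
Driving force T = W sinα + V cosα = 951·sin22.7° + 15·cos22.7° = 380.8 kN/m
Resisting force R = c·L + N'·tanφ_j = 54·14.3 + 747.5·tan12.0° = 772.2 + 158.9 = 931.1 kN/m
FS = R / T = 931.1 / 380.8 = 2.445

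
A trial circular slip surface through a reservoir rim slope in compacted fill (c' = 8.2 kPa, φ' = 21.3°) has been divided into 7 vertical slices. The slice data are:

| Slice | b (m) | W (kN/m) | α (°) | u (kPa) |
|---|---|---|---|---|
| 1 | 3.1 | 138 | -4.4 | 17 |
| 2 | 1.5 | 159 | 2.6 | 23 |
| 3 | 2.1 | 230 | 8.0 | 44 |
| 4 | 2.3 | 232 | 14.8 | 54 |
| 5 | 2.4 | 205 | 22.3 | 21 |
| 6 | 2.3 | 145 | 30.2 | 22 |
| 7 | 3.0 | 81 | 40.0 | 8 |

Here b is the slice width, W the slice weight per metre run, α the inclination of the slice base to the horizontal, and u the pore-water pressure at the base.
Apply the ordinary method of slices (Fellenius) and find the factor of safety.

Ordinary method of slices: FS = Σ[c'·Δl_i + (W_i cosα_i − u_i·Δl_i)·tanφ'] / Σ W_i sinα_i, with Δl_i = b_i / cosα_i.
Slice 1: Δl = 3.1/cos(-4.4°) = 3.109 m; N'_1 = 138·cos(-4.4°) − 17·3.109 = 84.7; c'Δl = 25.50; W sinα = -10.6
Slice 2: Δl = 1.5/cos2.6° = 1.502 m; N'_2 = 159·cos2.6° − 23·1.502 = 124.3; c'Δl = 12.31; W sinα = 7.2
Slice 3: Δl = 2.1/cos8.0° = 2.121 m; N'_3 = 230·cos8.0° − 44·2.121 = 134.5; c'Δl = 17.39; W sinα = 32.0
Slice 4: Δl = 2.3/cos14.8° = 2.379 m; N'_4 = 232·cos14.8° − 54·2.379 = 95.8; c'Δl = 19.51; W sinα = 59.3
Slice 5: Δl = 2.4/cos22.3° = 2.594 m; N'_5 = 205·cos22.3° − 21·2.594 = 135.2; c'Δl = 21.27; W sinα = 77.8
Slice 6: Δl = 2.3/cos30.2° = 2.661 m; N'_6 = 145·cos30.2° − 22·2.661 = 66.8; c'Δl = 21.82; W sinα = 72.9
Slice 7: Δl = 3.0/cos40.0° = 3.916 m; N'_7 = 81·cos40.0° − 8·3.916 = 30.7; c'Δl = 32.11; W sinα = 52.1
Σc'Δl = 149.9 kN/m; ΣN' = 672.0 kN/m; ΣW sinα = 290.7 kN/m
Resisting = 149.9 + 672.0·tan21.3° = 149.9 + 262.0 = 411.9 kN/m
FS = 411.9 / 290.7 = 1.417

FS = 1.42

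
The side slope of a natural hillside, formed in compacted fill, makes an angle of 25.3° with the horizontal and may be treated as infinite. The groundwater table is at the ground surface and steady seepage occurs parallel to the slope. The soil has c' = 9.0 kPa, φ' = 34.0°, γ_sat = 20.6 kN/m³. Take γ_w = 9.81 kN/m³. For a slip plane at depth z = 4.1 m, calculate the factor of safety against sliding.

FS = 1.02

With seepage parallel to the slope and the water table at the surface, the effective normal stress on the slip plane uses the buoyant unit weight γ' = γ_sat − γ_w while the driving shear stress uses γ_sat:
FS = [c' + γ' z cos²β tanφ'] / [γ_sat z sinβ cosβ]
γ' = 20.6 − 9.81 = 10.79 kN/m³
Numerator = 9.0 + 10.79·4.1·cos²25.3°·tan34.0° = 9.0 + 10.79·4.1·0.8174·0.6745 = 33.390 kPa
Denominator = 20.6·4.1·sin25.3°·cos25.3° = 20.6·4.1·0.4274·0.9041 = 32.633 kPa
FS = 33.390 / 32.633 = 1.023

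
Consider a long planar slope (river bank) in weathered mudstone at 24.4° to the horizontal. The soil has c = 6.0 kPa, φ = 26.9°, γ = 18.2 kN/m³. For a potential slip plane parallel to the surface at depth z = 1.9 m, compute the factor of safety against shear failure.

For an infinite slope with a slip plane parallel to the surface (no pore pressure): FS = [c + γz cos²β tanφ] / [γz sinβ cosβ].
γz = 18.2·1.9 = 34.58 kN/m²
Numerator = 6.0 + 34.58·cos²24.4°·tan26.9° = 6.0 + 34.58·0.8293·0.5073 = 20.550 kPa
Denominator = 34.58·sin24.4°·cos24.4° = 34.58·0.4131·0.9107 = 13.009 kPa
FS = 20.550 / 13.009 = 1.580

FS = 1.58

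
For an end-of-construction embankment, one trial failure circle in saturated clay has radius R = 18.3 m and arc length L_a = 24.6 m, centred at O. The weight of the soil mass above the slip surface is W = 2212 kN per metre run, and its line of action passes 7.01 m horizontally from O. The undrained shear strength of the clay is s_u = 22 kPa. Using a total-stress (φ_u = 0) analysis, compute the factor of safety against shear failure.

Taking moments about the centre O, the resisting moment is provided by the undrained shear strength acting along the arc:
M_R = s_u·L_a·R = 22·24.60·18.3 = 9904.0 kN·m/m
M_D = W·d = 2212·7.01 = 15506.1 kN·m/m
FS = M_R / M_D = 9904.0 / 15506.1 = 0.639

FS = 0.64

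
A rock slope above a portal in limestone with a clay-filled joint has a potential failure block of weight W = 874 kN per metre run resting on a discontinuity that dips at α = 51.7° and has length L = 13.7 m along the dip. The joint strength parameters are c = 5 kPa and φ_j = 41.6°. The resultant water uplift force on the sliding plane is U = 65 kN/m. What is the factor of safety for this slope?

Resolving the block weight along and normal to the plane and applying the Mohr–Coulomb strength on the joint:
N' = W cosα − U = 874·cos51.7° − 65 = 476.7 kN/m
Driving force T = W sinα = 874·sin51.7° = 685.9 kN/m
Resisting force R = c·L + N'·tanφ_j = 5·13.7 + 476.7·tan41.6° = 68.5 + 423.2 = 491.7 kN/m
FS = R / T = 491.7 / 685.9 = 0.717

FS = 0.72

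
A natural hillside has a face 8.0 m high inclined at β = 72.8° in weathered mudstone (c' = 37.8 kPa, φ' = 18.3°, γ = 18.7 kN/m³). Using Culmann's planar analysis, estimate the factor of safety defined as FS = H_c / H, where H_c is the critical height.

FS = 2.19

H_c = (4c'/γ) · sinβ cosφ' / [1 − cos(β − φ')]
    = (4·37.8/18.7) · sin72.8°·cos18.3° / [1 − cos54.5°]
    = 8.086 · 0.9070 / 0.4193 = 17.49 m
FS = H_c / H = 17.49 / 8.0 = 2.186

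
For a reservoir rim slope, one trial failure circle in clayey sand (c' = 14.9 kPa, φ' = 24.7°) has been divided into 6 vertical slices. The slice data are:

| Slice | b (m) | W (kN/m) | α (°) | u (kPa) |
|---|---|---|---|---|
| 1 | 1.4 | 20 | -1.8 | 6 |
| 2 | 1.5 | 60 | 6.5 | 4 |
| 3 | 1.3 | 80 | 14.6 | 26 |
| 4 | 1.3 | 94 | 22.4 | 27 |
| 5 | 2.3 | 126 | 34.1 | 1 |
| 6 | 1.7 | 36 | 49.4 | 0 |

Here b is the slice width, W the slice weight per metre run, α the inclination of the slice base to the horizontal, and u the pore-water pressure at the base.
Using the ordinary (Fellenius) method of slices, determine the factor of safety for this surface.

Ordinary method of slices: FS = Σ[c'·Δl_i + (W_i cosα_i − u_i·Δl_i)·tanφ'] / Σ W_i sinα_i, with Δl_i = b_i / cosα_i.
Slice 1: Δl = 1.4/cos(-1.8°) = 1.401 m; N'_1 = 20·cos(-1.8°) − 6·1.401 = 11.6; c'Δl = 20.87; W sinα = -0.6
Slice 2: Δl = 1.5/cos6.5° = 1.510 m; N'_2 = 60·cos6.5° − 4·1.510 = 53.6; c'Δl = 22.49; W sinα = 6.8
Slice 3: Δl = 1.3/cos14.6° = 1.343 m; N'_3 = 80·cos14.6° − 26·1.343 = 42.5; c'Δl = 20.02; W sinα = 20.2
Slice 4: Δl = 1.3/cos22.4° = 1.406 m; N'_4 = 94·cos22.4° − 27·1.406 = 48.9; c'Δl = 20.95; W sinα = 35.8
Slice 5: Δl = 2.3/cos34.1° = 2.778 m; N'_5 = 126·cos34.1° − 1·2.778 = 101.6; c'Δl = 41.39; W sinα = 70.6
Slice 6: Δl = 1.7/cos49.4° = 2.612 m; N'_6 = 36·cos49.4° − 0·2.612 = 23.4; c'Δl = 38.92; W sinα = 27.3
Σc'Δl = 164.6 kN/m; ΣN' = 281.6 kN/m; ΣW sinα = 160.1 kN/m
Resisting = 164.6 + 281.6·tan24.7° = 164.6 + 129.5 = 294.2 kN/m
FS = 294.2 / 160.1 = 1.837

FS = 1.84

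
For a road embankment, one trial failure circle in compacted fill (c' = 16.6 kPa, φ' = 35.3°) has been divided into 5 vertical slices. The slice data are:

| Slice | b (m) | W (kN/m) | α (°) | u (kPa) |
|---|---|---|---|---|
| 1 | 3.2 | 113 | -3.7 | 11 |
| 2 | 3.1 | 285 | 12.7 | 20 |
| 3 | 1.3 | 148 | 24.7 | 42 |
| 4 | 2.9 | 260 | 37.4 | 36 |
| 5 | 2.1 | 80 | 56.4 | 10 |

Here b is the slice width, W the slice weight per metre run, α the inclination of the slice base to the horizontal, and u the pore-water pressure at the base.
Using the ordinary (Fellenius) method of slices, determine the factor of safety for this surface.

Ordinary method of slices: FS = Σ[c'·Δl_i + (W_i cosα_i − u_i·Δl_i)·tanφ'] / Σ W_i sinα_i, with Δl_i = b_i / cosα_i.
Slice 1: Δl = 3.2/cos(-3.7°) = 3.207 m; N'_1 = 113·cos(-3.7°) − 11·3.207 = 77.5; c'Δl = 53.23; W sinα = -7.3
Slice 2: Δl = 3.1/cos12.7° = 3.178 m; N'_2 = 285·cos12.7° − 20·3.178 = 214.5; c'Δl = 52.75; W sinα = 62.7
Slice 3: Δl = 1.3/cos24.7° = 1.431 m; N'_3 = 148·cos24.7° − 42·1.431 = 74.4; c'Δl = 23.75; W sinα = 61.8
Slice 4: Δl = 2.9/cos37.4° = 3.650 m; N'_4 = 260·cos37.4° − 36·3.650 = 75.1; c'Δl = 60.60; W sinα = 157.9
Slice 5: Δl = 2.1/cos56.4° = 3.795 m; N'_5 = 80·cos56.4° − 10·3.795 = 6.3; c'Δl = 62.99; W sinα = 66.6
Σc'Δl = 253.3 kN/m; ΣN' = 447.8 kN/m; ΣW sinα = 341.8 kN/m
Resisting = 253.3 + 447.8·tan35.3° = 253.3 + 317.0 = 570.4 kN/m
FS = 570.4 / 341.8 = 1.669

FS = 1.67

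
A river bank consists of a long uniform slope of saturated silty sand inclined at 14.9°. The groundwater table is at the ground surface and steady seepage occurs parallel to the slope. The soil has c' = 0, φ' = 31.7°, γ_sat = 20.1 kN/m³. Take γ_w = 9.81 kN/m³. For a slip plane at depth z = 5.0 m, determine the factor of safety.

FS = 1.19

With seepage parallel to the slope and the water table at the surface, the effective normal stress on the slip plane uses the buoyant unit weight γ' = γ_sat − γ_w while the driving shear stress uses γ_sat:
FS = [c' + γ' z cos²β tanφ'] / [γ_sat z sinβ cosβ]
(For c' = 0 this reduces to FS = (γ'/γ_sat)·tanφ'/tanβ.)
γ' = 20.1 − 9.81 = 10.29 kN/m³
Numerator = 0.0 + 10.29·5.0·cos²14.9°·tan31.7° = 0.0 + 10.29·5.0·0.9339·0.6176 = 29.675 kPa
Denominator = 20.1·5.0·sin14.9°·cos14.9° = 20.1·5.0·0.2571·0.9664 = 24.973 kPa
FS = 29.675 / 24.973 = 1.188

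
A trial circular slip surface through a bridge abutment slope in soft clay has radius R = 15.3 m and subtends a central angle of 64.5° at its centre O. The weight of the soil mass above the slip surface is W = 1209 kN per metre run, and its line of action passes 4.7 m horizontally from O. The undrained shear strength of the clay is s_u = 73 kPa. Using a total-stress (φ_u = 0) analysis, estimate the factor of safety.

FS = 3.39

Taking moments about the centre O, the resisting moment is provided by the undrained shear strength acting along the arc:
Arc length L_a = R·θ = 15.3·(64.5°·π/180) = 15.3·1.1257 = 17.22 m
M_R = s_u·L_a·R = 73·17.22·15.3 = 19237.2 kN·m/m
M_D = W·d = 1209·4.7 = 5682.3 kN·m/m
FS = M_R / M_D = 19237.2 / 5682.3 = 3.385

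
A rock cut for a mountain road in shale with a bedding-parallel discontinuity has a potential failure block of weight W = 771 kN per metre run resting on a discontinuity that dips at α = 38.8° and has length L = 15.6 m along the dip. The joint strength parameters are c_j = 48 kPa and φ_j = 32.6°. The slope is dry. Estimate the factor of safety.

FS = 2.35

Resolving the block weight along and normal to the plane and applying the Mohr–Coulomb strength on the joint:
N' = W cosα = 771·cos38.8° = 600.9 kN/m
Driving force T = W sinα = 771·sin38.8° = 483.1 kN/m
Resisting force R = c_j·L + N'·tanφ_j = 48·15.6 + 600.9·tan32.6° = 748.8 + 384.3 = 1133.1 kN/m
FS = R / T = 1133.1 / 483.1 = 2.345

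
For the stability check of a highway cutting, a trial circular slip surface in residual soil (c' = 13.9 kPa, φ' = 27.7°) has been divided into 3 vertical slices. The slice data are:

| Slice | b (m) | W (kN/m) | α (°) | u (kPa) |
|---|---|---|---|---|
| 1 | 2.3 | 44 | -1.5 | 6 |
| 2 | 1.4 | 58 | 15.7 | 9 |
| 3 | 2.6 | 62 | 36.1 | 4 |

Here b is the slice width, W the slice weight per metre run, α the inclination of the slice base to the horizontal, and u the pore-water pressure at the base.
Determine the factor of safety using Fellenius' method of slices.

Ordinary method of slices: FS = Σ[c'·Δl_i + (W_i cosα_i − u_i·Δl_i)·tanφ'] / Σ W_i sinα_i, with Δl_i = b_i / cosα_i.
Slice 1: Δl = 2.3/cos(-1.5°) = 2.301 m; N'_1 = 44·cos(-1.5°) − 6·2.301 = 30.2; c'Δl = 31.98; W sinα = -1.2
Slice 2: Δl = 1.4/cos15.7° = 1.454 m; N'_2 = 58·cos15.7° − 9·1.454 = 42.7; c'Δl = 20.21; W sinα = 15.7
Slice 3: Δl = 2.6/cos36.1° = 3.218 m; N'_3 = 62·cos36.1° − 4·3.218 = 37.2; c'Δl = 44.73; W sinα = 36.5
Σc'Δl = 96.9 kN/m; ΣN' = 110.2 kN/m; ΣW sinα = 51.1 kN/m
Resisting = 96.9 + 110.2·tan27.7° = 96.9 + 57.8 = 154.8 kN/m
FS = 154.8 / 51.1 = 3.030

FS = 3.03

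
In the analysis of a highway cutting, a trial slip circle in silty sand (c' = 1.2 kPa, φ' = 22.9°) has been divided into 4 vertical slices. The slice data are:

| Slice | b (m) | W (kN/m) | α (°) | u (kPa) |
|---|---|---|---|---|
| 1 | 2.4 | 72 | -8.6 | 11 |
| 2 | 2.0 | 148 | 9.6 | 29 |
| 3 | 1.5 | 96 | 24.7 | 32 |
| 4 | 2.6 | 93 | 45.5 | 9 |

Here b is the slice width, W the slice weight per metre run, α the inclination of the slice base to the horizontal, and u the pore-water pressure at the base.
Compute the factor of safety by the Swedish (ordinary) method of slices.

FS = 0.79

Ordinary method of slices: FS = Σ[c'·Δl_i + (W_i cosα_i − u_i·Δl_i)·tanφ'] / Σ W_i sinα_i, with Δl_i = b_i / cosα_i.
Slice 1: Δl = 2.4/cos(-8.6°) = 2.427 m; N'_1 = 72·cos(-8.6°) − 11·2.427 = 44.5; c'Δl = 2.91; W sinα = -10.8
Slice 2: Δl = 2.0/cos9.6° = 2.028 m; N'_2 = 148·cos9.6° − 29·2.028 = 87.1; c'Δl = 2.43; W sinα = 24.7
Slice 3: Δl = 1.5/cos24.7° = 1.651 m; N'_3 = 96·cos24.7° − 32·1.651 = 34.4; c'Δl = 1.98; W sinα = 40.1
Slice 4: Δl = 2.6/cos45.5° = 3.709 m; N'_4 = 93·cos45.5° − 9·3.709 = 31.8; c'Δl = 4.45; W sinα = 66.3
Σc'Δl = 11.8 kN/m; ΣN' = 197.8 kN/m; ΣW sinα = 120.4 kN/m
Resisting = 11.8 + 197.8·tan22.9° = 11.8 + 83.5 = 95.3 kN/m
FS = 95.3 / 120.4 = 0.792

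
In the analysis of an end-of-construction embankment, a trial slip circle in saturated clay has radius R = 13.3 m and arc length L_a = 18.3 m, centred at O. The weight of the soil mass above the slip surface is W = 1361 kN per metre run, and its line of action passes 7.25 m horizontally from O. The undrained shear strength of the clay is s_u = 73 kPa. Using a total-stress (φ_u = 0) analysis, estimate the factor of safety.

FS = 1.80

Taking moments about the centre O, the resisting moment is provided by the undrained shear strength acting along the arc:
M_R = s_u·L_a·R = 73·18.30·13.3 = 17767.5 kN·m/m
M_D = W·d = 1361·7.25 = 9867.2 kN·m/m
FS = M_R / M_D = 17767.5 / 9867.2 = 1.801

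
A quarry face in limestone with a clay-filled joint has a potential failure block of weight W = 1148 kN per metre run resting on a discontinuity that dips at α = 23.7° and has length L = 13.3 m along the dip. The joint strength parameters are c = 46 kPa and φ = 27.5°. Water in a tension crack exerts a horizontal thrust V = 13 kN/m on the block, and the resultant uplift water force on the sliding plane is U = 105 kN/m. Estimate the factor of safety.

Resolving the block weight along and normal to the plane and applying the Mohr–Coulomb strength on the joint:
N' = W cosα − U − V sinα = 1148·cos23.7° − 105 − 13·sin23.7° = 941.0 kN/m
Driving force T = W sinα + V cosα = 1148·sin23.7° + 13·cos23.7° = 473.3 kN/m
Resisting force R = c·L + N'·tanφ = 46·13.3 + 941.0·tan27.5° = 611.8 + 489.8 = 1101.6 kN/m
FS = R / T = 1101.6 / 473.3 = 2.327

FS = 2.33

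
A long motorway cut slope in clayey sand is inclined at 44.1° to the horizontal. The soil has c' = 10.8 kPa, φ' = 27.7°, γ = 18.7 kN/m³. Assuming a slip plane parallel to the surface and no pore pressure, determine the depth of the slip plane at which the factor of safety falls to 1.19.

Setting FS = 1.19 in FS = [c' + γz cos²β tanφ'] / [γz sinβ cosβ] and solving for z:
z = c' / [γ cosβ (FS·sinβ − cosβ·tanφ')]
  = 10.8 / [18.7·cos44.1°·(1.19·sin44.1° − cos44.1°·tan27.7°)]
  = 10.8 / [18.7·0.7181·(1.19·0.6959 − 0.7181·0.5250)]
  = 10.8 / 6.0580 = 1.783 m

z = 1.78 m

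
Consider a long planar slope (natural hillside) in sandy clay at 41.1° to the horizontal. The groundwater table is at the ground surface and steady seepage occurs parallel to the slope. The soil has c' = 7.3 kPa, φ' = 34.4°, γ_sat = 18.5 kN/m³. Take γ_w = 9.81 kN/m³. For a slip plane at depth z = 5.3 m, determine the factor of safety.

FS = 0.52

With seepage parallel to the slope and the water table at the surface, the effective normal stress on the slip plane uses the buoyant unit weight γ' = γ_sat − γ_w while the driving shear stress uses γ_sat:
FS = [c' + γ' z cos²β tanφ'] / [γ_sat z sinβ cosβ]
γ' = 18.5 − 9.81 = 8.69 kN/m³
Numerator = 7.3 + 8.69·5.3·cos²41.1°·tan34.4° = 7.3 + 8.69·5.3·0.5679·0.6847 = 25.208 kPa
Denominator = 18.5·5.3·sin41.1°·cos41.1° = 18.5·5.3·0.6574·0.7536 = 48.571 kPa
FS = 25.208 / 48.571 = 0.519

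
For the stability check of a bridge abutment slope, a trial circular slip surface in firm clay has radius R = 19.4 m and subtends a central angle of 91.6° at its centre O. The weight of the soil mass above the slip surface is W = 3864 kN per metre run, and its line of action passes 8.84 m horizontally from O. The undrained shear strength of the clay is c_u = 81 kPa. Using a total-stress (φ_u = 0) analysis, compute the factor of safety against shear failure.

FS = 1.43

Taking moments about the centre O, the resisting moment is provided by the undrained shear strength acting along the arc:
Arc length L_a = R·θ = 19.4·(91.6°·π/180) = 19.4·1.5987 = 31.02 m
M_R = c_u·L_a·R = 81·31.02·19.4 = 48737.3 kN·m/m
M_D = W·d = 3864·8.84 = 34157.8 kN·m/m
FS = M_R / M_D = 48737.3 / 34157.8 = 1.427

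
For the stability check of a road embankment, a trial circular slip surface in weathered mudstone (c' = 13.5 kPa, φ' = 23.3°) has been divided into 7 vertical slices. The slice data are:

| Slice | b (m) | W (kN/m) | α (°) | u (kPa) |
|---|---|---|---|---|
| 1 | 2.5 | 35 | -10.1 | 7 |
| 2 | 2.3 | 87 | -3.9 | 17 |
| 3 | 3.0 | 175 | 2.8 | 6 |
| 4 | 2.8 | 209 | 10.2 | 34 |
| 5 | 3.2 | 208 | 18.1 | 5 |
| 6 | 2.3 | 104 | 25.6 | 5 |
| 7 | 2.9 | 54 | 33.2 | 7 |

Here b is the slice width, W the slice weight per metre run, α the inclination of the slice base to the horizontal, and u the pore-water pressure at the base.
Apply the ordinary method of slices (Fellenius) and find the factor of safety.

Ordinary method of slices: FS = Σ[c'·Δl_i + (W_i cosα_i − u_i·Δl_i)·tanφ'] / Σ W_i sinα_i, with Δl_i = b_i / cosα_i.
Slice 1: Δl = 2.5/cos(-10.1°) = 2.539 m; N'_1 = 35·cos(-10.1°) − 7·2.539 = 16.7; c'Δl = 34.28; W sinα = -6.1
Slice 2: Δl = 2.3/cos(-3.9°) = 2.305 m; N'_2 = 87·cos(-3.9°) − 17·2.305 = 47.6; c'Δl = 31.12; W sinα = -5.9
Slice 3: Δl = 3.0/cos2.8° = 3.004 m; N'_3 = 175·cos2.8° − 6·3.004 = 156.8; c'Δl = 40.55; W sinα = 8.5
Slice 4: Δl = 2.8/cos10.2° = 2.845 m; N'_4 = 209·cos10.2° − 34·2.845 = 109.0; c'Δl = 38.41; W sinα = 37.0
Slice 5: Δl = 3.2/cos18.1° = 3.367 m; N'_5 = 208·cos18.1° − 5·3.367 = 180.9; c'Δl = 45.45; W sinα = 64.6
Slice 6: Δl = 2.3/cos25.6° = 2.550 m; N'_6 = 104·cos25.6° − 5·2.550 = 81.0; c'Δl = 34.43; W sinα = 44.9
Slice 7: Δl = 2.9/cos33.2° = 3.466 m; N'_7 = 54·cos33.2° − 7·3.466 = 20.9; c'Δl = 46.79; W sinα = 29.6
Σc'Δl = 271.0 kN/m; ΣN' = 612.9 kN/m; ΣW sinα = 172.6 kN/m
Resisting = 271.0 + 612.9·tan23.3° = 271.0 + 263.9 = 535.0 kN/m
FS = 535.0 / 172.6 = 3.099

FS = 3.10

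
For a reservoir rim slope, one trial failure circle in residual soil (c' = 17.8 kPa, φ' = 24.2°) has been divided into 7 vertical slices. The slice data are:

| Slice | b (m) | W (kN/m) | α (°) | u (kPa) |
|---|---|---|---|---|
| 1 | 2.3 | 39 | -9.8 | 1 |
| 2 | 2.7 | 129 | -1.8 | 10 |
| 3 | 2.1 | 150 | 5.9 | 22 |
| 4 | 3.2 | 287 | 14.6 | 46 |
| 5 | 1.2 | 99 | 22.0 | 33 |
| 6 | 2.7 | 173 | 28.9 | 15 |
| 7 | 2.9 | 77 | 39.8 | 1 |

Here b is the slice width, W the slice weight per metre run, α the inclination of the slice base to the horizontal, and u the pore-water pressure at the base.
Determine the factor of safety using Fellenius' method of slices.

FS = 2.39

Ordinary method of slices: FS = Σ[c'·Δl_i + (W_i cosα_i − u_i·Δl_i)·tanφ'] / Σ W_i sinα_i, with Δl_i = b_i / cosα_i.
Slice 1: Δl = 2.3/cos(-9.8°) = 2.334 m; N'_1 = 39·cos(-9.8°) − 1·2.334 = 36.1; c'Δl = 41.55; W sinα = -6.6
Slice 2: Δl = 2.7/cos(-1.8°) = 2.701 m; N'_2 = 129·cos(-1.8°) − 10·2.701 = 101.9; c'Δl = 48.08; W sinα = -4.1
Slice 3: Δl = 2.1/cos5.9° = 2.111 m; N'_3 = 150·cos5.9° − 22·2.111 = 102.8; c'Δl = 37.58; W sinα = 15.4
Slice 4: Δl = 3.2/cos14.6° = 3.307 m; N'_4 = 287·cos14.6° − 46·3.307 = 125.6; c'Δl = 58.86; W sinα = 72.3
Slice 5: Δl = 1.2/cos22.0° = 1.294 m; N'_5 = 99·cos22.0° − 33·1.294 = 49.1; c'Δl = 23.04; W sinα = 37.1
Slice 6: Δl = 2.7/cos28.9° = 3.084 m; N'_6 = 173·cos28.9° − 15·3.084 = 105.2; c'Δl = 54.90; W sinα = 83.6
Slice 7: Δl = 2.9/cos39.8° = 3.775 m; N'_7 = 77·cos39.8° − 1·3.775 = 55.4; c'Δl = 67.19; W sinα = 49.3
Σc'Δl = 331.2 kN/m; ΣN' = 576.1 kN/m; ΣW sinα = 247.1 kN/m
Resisting = 331.2 + 576.1·tan24.2° = 331.2 + 258.9 = 590.1 kN/m
FS = 590.1 / 247.1 = 2.388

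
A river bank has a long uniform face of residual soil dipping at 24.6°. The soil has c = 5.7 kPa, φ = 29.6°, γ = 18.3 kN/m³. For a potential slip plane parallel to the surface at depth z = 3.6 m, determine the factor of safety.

For an infinite slope with a slip plane parallel to the surface (no pore pressure): FS = [c + γz cos²β tanφ] / [γz sinβ cosβ].
γz = 18.3·3.6 = 65.88 kN/m²
Numerator = 5.7 + 65.88·cos²24.6°·tan29.6° = 5.7 + 65.88·0.8267·0.5681 = 36.640 kPa
Denominator = 65.88·sin24.6°·cos24.6° = 65.88·0.4163·0.9092 = 24.935 kPa
FS = 36.640 / 24.935 = 1.469

FS = 1.47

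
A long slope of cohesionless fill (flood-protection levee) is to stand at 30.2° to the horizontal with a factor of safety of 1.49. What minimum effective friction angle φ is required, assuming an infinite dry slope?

φ = 40.9°

FS = tanφ/tanβ ⇒ tanφ = FS · tanβ = 1.49 · tan30.2° = 0.8672
φ = arctan(0.8672) = 40.93°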